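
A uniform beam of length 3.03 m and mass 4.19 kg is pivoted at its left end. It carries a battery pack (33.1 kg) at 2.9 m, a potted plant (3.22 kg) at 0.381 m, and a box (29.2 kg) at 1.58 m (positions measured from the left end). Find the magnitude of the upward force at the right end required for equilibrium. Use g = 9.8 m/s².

F ≈ 484 N

Sum moments about the left end (the unknown pivot reaction has zero arm there).
Beam weight: 4.19 × 9.8 = 41.06 N down at 1.515 m → arm 1.515 m, τ = 41.06 × 1.515 = 62.21 N·m clockwise.
Battery pack: 33.1 × 9.8 = 324.4 N down at 2.9 m → arm 2.9 m, τ = 324.4 × 2.9 = 940.8 N·m clockwise.
Potted plant: 3.22 × 9.8 = 31.56 N down at 0.381 m → arm 0.381 m, τ = 31.56 × 0.381 = 12.02 N·m clockwise.
Box: 29.2 × 9.8 = 286.2 N down at 1.58 m → arm 1.58 m, τ = 286.2 × 1.58 = 452.2 N·m clockwise.
Net moment of the loads = 1467 N·m clockwise.
The upward force F acts at the right end, arm 3.03 m, giving F × 3.03 counterclockwise.
Setting net torque to zero: F × 3.03 = 1467 → F = 1467 / 3.03 = 484 N.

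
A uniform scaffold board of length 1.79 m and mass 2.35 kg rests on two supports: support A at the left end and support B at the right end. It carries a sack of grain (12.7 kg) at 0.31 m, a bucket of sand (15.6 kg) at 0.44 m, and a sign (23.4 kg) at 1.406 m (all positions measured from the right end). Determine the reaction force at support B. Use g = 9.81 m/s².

Choose support A as the axis so its reaction then has zero moment arm.
Beam weight: 2.35 × 9.81 = 23.05 N down at 0.895 m → arm 0.895 m, τ = 23.05 × 0.895 = 20.63 N·m clockwise.
Sack of grain: 12.7 × 9.81 = 124.6 N down at 0.31 m → arm 1.48 m, τ = 124.6 × 1.48 = 184.4 N·m clockwise.
Bucket of sand: 15.6 × 9.81 = 153 N down at 0.44 m → arm 1.35 m, τ = 153 × 1.35 = 206.6 N·m clockwise.
Sign: 23.4 × 9.81 = 229.6 N down at 1.406 m → arm 0.384 m, τ = 229.6 × 0.384 = 88.17 N·m clockwise.
Net load moment about support A = 499.8 N·m clockwise.
Reaction R at support B is upward at 0 m, arm 1.79 m → moment R × 1.79 counterclockwise.
Στ = 0 ⇒ R × 1.79 = 499.8 ⇒ R = 279 N.

R_B ≈ 279 N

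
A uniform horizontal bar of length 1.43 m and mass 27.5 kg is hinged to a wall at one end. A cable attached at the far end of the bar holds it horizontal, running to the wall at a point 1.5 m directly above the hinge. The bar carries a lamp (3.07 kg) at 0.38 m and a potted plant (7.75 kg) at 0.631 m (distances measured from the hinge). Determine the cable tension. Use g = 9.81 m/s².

T ≈ 244 N

About the hinge:
Beam weight: 27.5 × 9.81 = 269.8 N down at 0.715 m → arm 0.715 m, τ = 269.8 × 0.715 = 192.9 N·m clockwise.
Lamp: 3.07 × 9.81 = 30.12 N down at 0.38 m → arm 0.38 m, τ = 30.12 × 0.38 = 11.45 N·m clockwise.
Potted plant: 7.75 × 9.81 = 76.03 N down at 0.631 m → arm 0.631 m, τ = 76.03 × 0.631 = 47.97 N·m clockwise.
Total clockwise load moment = 252.3 N·m.
The cable tension T acts at 1.43 m; only its component perpendicular to the bar, T sinθ, produces torque. sinθ = h/√(h²+d²) = 1.5/√(1.5²+1.43²) = 0.7238.
Setting net torque to zero: T × 1.43 × 0.7238 = 252.3 → T = 252.3 / 1.035 = 244 N.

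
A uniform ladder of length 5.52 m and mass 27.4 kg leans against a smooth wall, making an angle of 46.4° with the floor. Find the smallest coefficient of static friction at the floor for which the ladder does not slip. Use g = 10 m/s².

μ_min ≈ 0.476

Choose the foot of the ladder as the axis so the floor normal and friction both act there and drop out.
Ladder weight 27.4×10 = 274 N acts at 2.76 m along the ladder; its horizontal arm is 2.76·cos46.4° = 1.903 m → τ = 521.4 N·m clockwise.
Wall normal N acts horizontally at the top; its moment arm is the height L sinθ = 5.52·sin46.4° = 3.997 m, counterclockwise.
Balancing moments: N × 3.997 = 521.4, giving N = 130.4 N.
ΣFx = 0 ⇒ f = N_wall = 130.4 N. ΣFy = 0 ⇒ N_floor = 274 N.
μ_min = f / N_floor = 130.4 / 274 = 0.476.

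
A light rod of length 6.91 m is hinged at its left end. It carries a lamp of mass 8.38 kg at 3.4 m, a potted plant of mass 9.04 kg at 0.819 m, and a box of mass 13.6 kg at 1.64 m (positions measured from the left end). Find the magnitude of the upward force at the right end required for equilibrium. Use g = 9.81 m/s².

F ≈ 82.6 N

Taking torques about the left end:
Lamp: 8.38 × 9.81 = 82.21 N down at 3.4 m → arm 3.4 m, τ = 82.21 × 3.4 = 279.5 N·m clockwise.
Potted plant: 9.04 × 9.81 = 88.68 N down at 0.819 m → arm 0.819 m, τ = 88.68 × 0.819 = 72.63 N·m clockwise.
Box: 13.6 × 9.81 = 133.4 N down at 1.64 m → arm 1.64 m, τ = 133.4 × 1.64 = 218.8 N·m clockwise.
Net moment of the loads = 570.9 N·m clockwise.
The upward force F acts at the right end, arm 6.91 m, giving F × 6.91 counterclockwise.
For rotational equilibrium, F × 6.91 = 570.9, so F = 570.9 / 6.91 = 82.6 N.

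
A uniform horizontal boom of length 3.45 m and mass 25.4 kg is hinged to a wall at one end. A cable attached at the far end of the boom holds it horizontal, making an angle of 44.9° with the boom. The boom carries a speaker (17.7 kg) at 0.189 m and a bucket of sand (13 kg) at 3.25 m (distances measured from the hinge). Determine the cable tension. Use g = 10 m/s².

Taking torques about the hinge:
Beam weight: 25.4 × 10 = 254 N down at 1.725 m → arm 1.725 m, τ = 254 × 1.725 = 438.2 N·m clockwise.
Speaker: 17.7 × 10 = 177 N down at 0.189 m → arm 0.189 m, τ = 177 × 0.189 = 33.45 N·m clockwise.
Bucket of sand: 13 × 10 = 130 N down at 3.25 m → arm 3.25 m, τ = 130 × 3.25 = 422.5 N·m clockwise.
Total clockwise load moment = 894.1 N·m.
The cable tension T acts at 3.45 m; only its component perpendicular to the boom, T sinθ, produces torque. sin 44.9° = 0.7059.
Στ = 0 ⇒ T × 3.45 × 0.7059 = 894.1 ⇒ T = 894.1 / 2.435 = 367 N.

T ≈ 367 N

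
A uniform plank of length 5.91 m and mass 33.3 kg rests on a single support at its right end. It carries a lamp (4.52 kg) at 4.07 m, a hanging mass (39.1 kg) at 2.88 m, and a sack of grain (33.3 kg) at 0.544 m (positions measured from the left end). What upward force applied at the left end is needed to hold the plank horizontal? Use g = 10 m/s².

F ≈ 683 N

Take moments about the right end.
Beam weight: 33.3 × 10 = 333 N down at 2.955 m → arm 2.955 m, τ = 333 × 2.955 = 984 N·m counterclockwise.
Lamp: 4.52 × 10 = 45.2 N down at 4.07 m → arm 1.84 m, τ = 45.2 × 1.84 = 83.17 N·m counterclockwise.
Hanging mass: 39.1 × 10 = 391 N down at 2.88 m → arm 3.03 m, τ = 391 × 3.03 = 1185 N·m counterclockwise.
Sack of grain: 33.3 × 10 = 333 N down at 0.544 m → arm 5.366 m, τ = 333 × 5.366 = 1787 N·m counterclockwise.
Net moment of the loads = 4039 N·m counterclockwise.
The upward force F acts at the left end, arm 5.91 m, giving F × 5.91 clockwise.
Setting net torque to zero: F × 5.91 = 4039 → F = 4039 / 5.91 = 683 N.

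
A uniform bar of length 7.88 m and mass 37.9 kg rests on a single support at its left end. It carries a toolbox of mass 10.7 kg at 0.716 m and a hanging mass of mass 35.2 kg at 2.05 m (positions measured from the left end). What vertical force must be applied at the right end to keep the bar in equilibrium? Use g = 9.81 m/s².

Sum moments about the left end (the unknown pivot reaction has zero arm there).
Beam weight: 37.9 × 9.81 = 371.8 N down at 3.94 m → arm 3.94 m, τ = 371.8 × 3.94 = 1465 N·m clockwise.
Toolbox: 10.7 × 9.81 = 105 N down at 0.716 m → arm 0.716 m, τ = 105 × 0.716 = 75.18 N·m clockwise.
Hanging mass: 35.2 × 9.81 = 345.3 N down at 2.05 m → arm 2.05 m, τ = 345.3 × 2.05 = 707.9 N·m clockwise.
Net moment of the loads = 2248 N·m clockwise.
The upward force F acts at the right end, arm 7.88 m, giving F × 7.88 counterclockwise.
For rotational equilibrium, F × 7.88 = 2248, so F = 2248 / 7.88 = 285 N.

F ≈ 285 N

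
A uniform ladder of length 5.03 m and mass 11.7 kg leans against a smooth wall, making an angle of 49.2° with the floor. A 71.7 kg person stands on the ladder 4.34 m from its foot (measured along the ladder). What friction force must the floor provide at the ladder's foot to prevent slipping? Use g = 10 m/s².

f ≈ 584 N

Take moments about the foot of the ladder.
Ladder weight 11.7×10 = 117 N acts at 2.515 m along the ladder; its horizontal arm is 2.515·cos49.2° = 1.643 m → τ = 192.2 N·m clockwise.
Person: 71.7×10 = 717 N at 4.34 m → arm 2.836 m → τ = 2033 N·m clockwise.
Wall normal N acts horizontally at the top; its moment arm is the height L sinθ = 5.03·sin49.2° = 3.808 m, counterclockwise.
Balancing moments: N × 3.808 = 2225, giving N = 584 N.
ΣFx = 0: friction at the foot balances the wall's push, so f = N_wall = 584 N.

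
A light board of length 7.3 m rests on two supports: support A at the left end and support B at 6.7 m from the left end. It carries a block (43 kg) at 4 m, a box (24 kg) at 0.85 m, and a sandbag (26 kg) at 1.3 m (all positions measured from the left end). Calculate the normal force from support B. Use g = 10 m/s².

Taking torques about support A:
Block: 43 × 10 = 430 N down at 4 m → arm 4 m, τ = 430 × 4 = 1720 N·m clockwise.
Box: 24 × 10 = 240 N down at 0.85 m → arm 0.85 m, τ = 240 × 0.85 = 204 N·m clockwise.
Sandbag: 26 × 10 = 260 N down at 1.3 m → arm 1.3 m, τ = 260 × 1.3 = 338 N·m clockwise.
Net load moment about support A = 2262 N·m clockwise.
Reaction R at support B is upward at 6.7 m, arm 6.7 m → moment R × 6.7 counterclockwise.
Balancing moments: R × 6.7 = 2262, giving R = 338 N.

R_B ≈ 338 N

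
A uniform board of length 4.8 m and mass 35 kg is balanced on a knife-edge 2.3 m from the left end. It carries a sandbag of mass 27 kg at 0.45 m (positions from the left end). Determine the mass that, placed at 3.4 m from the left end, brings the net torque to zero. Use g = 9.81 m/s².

m ≈ 42.2 kg

Choose the knife-edge (at 2.3 m from the left end) as the axis so the support reaction has zero arm there.
Beam weight: 35 × 9.81 = 343.4 N down at 2.4 m → arm 0.1 m, τ = 343.4 × 0.1 = 34.34 N·m clockwise.
Sandbag: 27 × 9.81 = 264.9 N down at 0.45 m → arm 1.85 m, τ = 264.9 × 1.85 = 490.1 N·m counterclockwise.
Net moment of known loads = 455.8 N·m counterclockwise.
An unknown mass m at 3.4 m has arm 1.1 m; its moment is m·g·1.1 clockwise.
Balancing moments: m × 9.81 × 1.1 = 455.8, giving m = 455.8 / (9.81 × 1.1) = 42.2 kg.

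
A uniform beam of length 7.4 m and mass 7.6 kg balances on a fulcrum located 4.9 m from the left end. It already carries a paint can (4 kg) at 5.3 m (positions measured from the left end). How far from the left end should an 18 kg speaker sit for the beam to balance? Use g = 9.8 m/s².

x ≈ 5.32 m from the left end

Sum moments about the fulcrum (at 4.9 m from the left end) (the support reaction has zero arm there).
Beam weight: 7.6 × 9.8 = 74.48 N down at 3.7 m → arm 1.2 m, τ = 74.48 × 1.2 = 89.38 N·m counterclockwise.
Paint can: 4 × 9.8 = 39.2 N down at 5.3 m → arm 0.4 m, τ = 39.2 × 0.4 = 15.68 N·m clockwise.
Net moment of existing loads = 73.7 N·m counterclockwise.
The speaker weighs 18 × 9.8 = 176.4 N and must supply an equal clockwise moment, so its lever arm about the fulcrum is 73.7 / 176.4 = 0.418 m.
That puts it at 4.9 + 0.418 = 5.32 m from the left end.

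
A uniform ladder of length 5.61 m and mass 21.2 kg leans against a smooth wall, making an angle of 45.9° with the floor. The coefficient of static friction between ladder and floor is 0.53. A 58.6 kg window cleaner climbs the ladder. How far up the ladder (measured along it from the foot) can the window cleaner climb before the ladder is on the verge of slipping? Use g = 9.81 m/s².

Take moments about the foot of the ladder.
Ladder weight 21.2×9.81 = 208 N acts at 2.805 m along the ladder; its horizontal arm is 2.805·cos45.9° = 1.952 m → τ = 406 N·m clockwise.
Window cleaner weight 58.6×9.81 = 574.9 N at distance d → arm d·cos45.9° → τ = 574.9·d·0.6959 clockwise.
Wall normal N at the top has arm L sinθ = 4.029 m counterclockwise, so Στ = 0 gives N·4.029 = 406 + 400.1·d.
ΣFy = 0 ⇒ N_floor = 782.9 N, so the maximum friction is μ_s·N_floor = 0.53×782.9 = 414.9 N. ΣFx = 0 ⇒ N_wall = f, so at the slipping point N = 414.9 N.
Substituting: 414.9×4.029 = 406 + 400.1·d ⇒ d = (1672 − 406) / 400.1 = 3.16 m.

d ≈ 3.16 m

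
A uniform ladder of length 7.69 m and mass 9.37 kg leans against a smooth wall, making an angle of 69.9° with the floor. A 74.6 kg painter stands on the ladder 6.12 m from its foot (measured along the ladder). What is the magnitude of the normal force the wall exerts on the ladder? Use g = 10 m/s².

Sum moments about the foot of the ladder (the floor normal and friction both act there and drop out).
Ladder weight 9.37×10 = 93.7 N acts at 3.845 m along the ladder; its horizontal arm is 3.845·cos69.9° = 1.321 m → τ = 123.8 N·m clockwise.
Painter: 74.6×10 = 746 N at 6.12 m → arm 2.103 m → τ = 1569 N·m clockwise.
Wall normal N acts horizontally at the top; its moment arm is the height L sinθ = 7.69·sin69.9° = 7.222 m, counterclockwise.
Setting net torque to zero: N × 7.222 = 1693 → N = 234 N.

N_wall ≈ 234 N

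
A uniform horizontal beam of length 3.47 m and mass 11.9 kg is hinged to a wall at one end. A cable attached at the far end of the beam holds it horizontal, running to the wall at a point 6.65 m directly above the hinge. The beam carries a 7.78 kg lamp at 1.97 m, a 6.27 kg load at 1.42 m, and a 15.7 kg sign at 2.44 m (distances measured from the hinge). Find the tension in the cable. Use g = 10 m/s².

T ≈ 270 N

About the hinge:
Beam weight: 11.9 × 10 = 119 N down at 1.735 m → arm 1.735 m, τ = 119 × 1.735 = 206.5 N·m clockwise.
Lamp: 7.78 × 10 = 77.8 N down at 1.97 m → arm 1.97 m, τ = 77.8 × 1.97 = 153.3 N·m clockwise.
Load: 6.27 × 10 = 62.7 N down at 1.42 m → arm 1.42 m, τ = 62.7 × 1.42 = 89.03 N·m clockwise.
Sign: 15.7 × 10 = 157 N down at 2.44 m → arm 2.44 m, τ = 157 × 2.44 = 383.1 N·m clockwise.
Total clockwise load moment = 831.9 N·m.
The cable tension T acts at 3.47 m; only its component perpendicular to the beam, T sinθ, produces torque. sinθ = h/√(h²+d²) = 6.65/√(6.65²+3.47²) = 0.8866.
Στ = 0 ⇒ T × 3.47 × 0.8866 = 831.9 ⇒ T = 831.9 / 3.077 = 270 N.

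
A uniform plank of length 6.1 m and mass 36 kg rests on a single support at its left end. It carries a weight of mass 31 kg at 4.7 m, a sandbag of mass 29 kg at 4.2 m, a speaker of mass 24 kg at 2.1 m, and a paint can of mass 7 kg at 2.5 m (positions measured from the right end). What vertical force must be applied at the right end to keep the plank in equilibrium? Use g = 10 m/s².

Sum moments about the left end (the unknown pivot reaction has zero arm there).
Beam weight: 36 × 10 = 360 N down at 3.05 m → arm 3.05 m, τ = 360 × 3.05 = 1098 N·m clockwise.
Weight: 31 × 10 = 310 N down at 4.7 m → arm 1.4 m, τ = 310 × 1.4 = 434 N·m clockwise.
Sandbag: 29 × 10 = 290 N down at 4.2 m → arm 1.9 m, τ = 290 × 1.9 = 551 N·m clockwise.
Speaker: 24 × 10 = 240 N down at 2.1 m → arm 4 m, τ = 240 × 4 = 960 N·m clockwise.
Paint can: 7 × 10 = 70 N down at 2.5 m → arm 3.6 m, τ = 70 × 3.6 = 252 N·m clockwise.
Net moment of the loads = 3295 N·m clockwise.
The upward force F acts at the right end, arm 6.1 m, giving F × 6.1 counterclockwise.
Balancing moments: F × 6.1 = 3295, giving F = 3295 / 6.1 = 540 N.

F ≈ 540 N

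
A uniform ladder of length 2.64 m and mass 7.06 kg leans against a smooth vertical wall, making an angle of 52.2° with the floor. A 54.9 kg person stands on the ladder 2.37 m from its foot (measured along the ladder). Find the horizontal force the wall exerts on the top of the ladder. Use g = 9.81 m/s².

N_wall ≈ 402 N

About the foot of the ladder:
Ladder weight 7.06×9.81 = 69.26 N acts at 1.32 m along the ladder; its horizontal arm is 1.32·cos52.2° = 0.809 m → τ = 56.03 N·m clockwise.
Person: 54.9×9.81 = 538.6 N at 2.37 m → arm 1.453 m → τ = 782.6 N·m clockwise.
Wall normal N acts horizontally at the top; its moment arm is the height L sinθ = 2.64·sin52.2° = 2.086 m, counterclockwise.
Setting net torque to zero: N × 2.086 = 838.6 → N = 402 N.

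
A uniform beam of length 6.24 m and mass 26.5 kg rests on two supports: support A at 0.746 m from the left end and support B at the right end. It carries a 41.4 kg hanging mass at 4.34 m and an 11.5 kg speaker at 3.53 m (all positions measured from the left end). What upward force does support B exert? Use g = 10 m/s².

Taking torques about support A:
Beam weight: 26.5 × 10 = 265 N down at 3.12 m → arm 2.374 m, τ = 265 × 2.374 = 629.1 N·m clockwise.
Hanging mass: 41.4 × 10 = 414 N down at 4.34 m → arm 3.594 m, τ = 414 × 3.594 = 1488 N·m clockwise.
Speaker: 11.5 × 10 = 115 N down at 3.53 m → arm 2.784 m, τ = 115 × 2.784 = 320.2 N·m clockwise.
Net load moment about support A = 2437 N·m clockwise.
Reaction R at support B is upward at 6.24 m, arm 5.494 m → moment R × 5.494 counterclockwise.
Στ = 0 ⇒ R × 5.494 = 2437 ⇒ R = 444 N.

R_B ≈ 444 N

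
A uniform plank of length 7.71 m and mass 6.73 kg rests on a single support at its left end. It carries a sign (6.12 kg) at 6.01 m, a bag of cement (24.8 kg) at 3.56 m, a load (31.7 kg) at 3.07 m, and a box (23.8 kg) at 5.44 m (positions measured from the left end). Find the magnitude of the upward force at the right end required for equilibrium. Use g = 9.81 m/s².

Sum moments about the left end (the unknown pivot reaction has zero arm there).
Beam weight: 6.73 × 9.81 = 66.02 N down at 3.855 m → arm 3.855 m, τ = 66.02 × 3.855 = 254.5 N·m clockwise.
Sign: 6.12 × 9.81 = 60.04 N down at 6.01 m → arm 6.01 m, τ = 60.04 × 6.01 = 360.8 N·m clockwise.
Bag of cement: 24.8 × 9.81 = 243.3 N down at 3.56 m → arm 3.56 m, τ = 243.3 × 3.56 = 866.1 N·m clockwise.
Load: 31.7 × 9.81 = 311 N down at 3.07 m → arm 3.07 m, τ = 311 × 3.07 = 954.8 N·m clockwise.
Box: 23.8 × 9.81 = 233.5 N down at 5.44 m → arm 5.44 m, τ = 233.5 × 5.44 = 1270 N·m clockwise.
Net moment of the loads = 3706 N·m clockwise.
The upward force F acts at the right end, arm 7.71 m, giving F × 7.71 counterclockwise.
For rotational equilibrium, F × 7.71 = 3706, so F = 3706 / 7.71 = 481 N.

F ≈ 481 N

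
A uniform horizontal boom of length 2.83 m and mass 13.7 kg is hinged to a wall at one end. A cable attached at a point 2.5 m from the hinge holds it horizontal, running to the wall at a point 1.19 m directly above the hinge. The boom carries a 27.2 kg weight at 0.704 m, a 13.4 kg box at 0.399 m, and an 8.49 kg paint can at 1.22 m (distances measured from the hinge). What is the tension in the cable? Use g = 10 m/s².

T ≈ 505 N

Taking torques about the hinge:
Beam weight: 13.7 × 10 = 137 N down at 1.415 m → arm 1.415 m, τ = 137 × 1.415 = 193.9 N·m clockwise.
Weight: 27.2 × 10 = 272 N down at 0.704 m → arm 0.704 m, τ = 272 × 0.704 = 191.5 N·m clockwise.
Box: 13.4 × 10 = 134 N down at 0.399 m → arm 0.399 m, τ = 134 × 0.399 = 53.47 N·m clockwise.
Paint can: 8.49 × 10 = 84.9 N down at 1.22 m → arm 1.22 m, τ = 84.9 × 1.22 = 103.6 N·m clockwise.
Total clockwise load moment = 542.5 N·m.
The cable tension T acts at 2.5 m; only its component perpendicular to the boom, T sinθ, produces torque. sinθ = h/√(h²+d²) = 1.19/√(1.19²+2.5²) = 0.4298.
Balancing moments: T × 2.5 × 0.4298 = 542.5, giving T = 542.5 / 1.075 = 505 N.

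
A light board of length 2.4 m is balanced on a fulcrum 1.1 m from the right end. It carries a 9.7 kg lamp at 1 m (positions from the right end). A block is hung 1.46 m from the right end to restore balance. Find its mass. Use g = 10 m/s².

m ≈ 2.69 kg

Taking torques about the fulcrum (at 1.1 m from the right end):
Lamp: 9.7 × 10 = 97 N down at 1 m → arm 0.1 m, τ = 97 × 0.1 = 9.7 N·m clockwise.
Net moment of known loads = 9.7 N·m clockwise.
An unknown mass m at 1.46 m has arm 0.36 m; its moment is m·g·0.36 counterclockwise.
Balancing moments: m × 10 × 0.36 = 9.7, giving m = 9.7 / (10 × 0.36) = 2.69 kg.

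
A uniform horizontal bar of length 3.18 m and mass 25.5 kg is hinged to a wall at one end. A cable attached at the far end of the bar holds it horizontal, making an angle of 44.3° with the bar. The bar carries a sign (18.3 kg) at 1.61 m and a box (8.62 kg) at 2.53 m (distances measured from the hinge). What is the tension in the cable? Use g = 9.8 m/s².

T ≈ 405 N

Choose the hinge as the axis so the unknown hinge reaction has zero arm there.
Beam weight: 25.5 × 9.8 = 249.9 N down at 1.59 m → arm 1.59 m, τ = 249.9 × 1.59 = 397.3 N·m clockwise.
Sign: 18.3 × 9.8 = 179.3 N down at 1.61 m → arm 1.61 m, τ = 179.3 × 1.61 = 288.7 N·m clockwise.
Box: 8.62 × 9.8 = 84.48 N down at 2.53 m → arm 2.53 m, τ = 84.48 × 2.53 = 213.7 N·m clockwise.
Total clockwise load moment = 899.7 N·m.
The cable tension T acts at 3.18 m; only its component perpendicular to the bar, T sinθ, produces torque. sin 44.3° = 0.6984.
Setting net torque to zero: T × 3.18 × 0.6984 = 899.7 → T = 899.7 / 2.221 = 405 N.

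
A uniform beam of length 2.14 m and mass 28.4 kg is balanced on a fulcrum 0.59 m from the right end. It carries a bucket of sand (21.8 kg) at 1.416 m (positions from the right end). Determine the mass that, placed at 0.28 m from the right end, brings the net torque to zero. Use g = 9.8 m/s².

About the fulcrum (at 0.59 m from the right end):
Beam weight: 28.4 × 9.8 = 278.3 N down at 1.07 m → arm 0.48 m, τ = 278.3 × 0.48 = 133.6 N·m counterclockwise.
Bucket of sand: 21.8 × 9.8 = 213.6 N down at 1.416 m → arm 0.826 m, τ = 213.6 × 0.826 = 176.4 N·m counterclockwise.
Net moment of known loads = 310 N·m counterclockwise.
An unknown mass m at 0.28 m has arm 0.31 m; its moment is m·g·0.31 clockwise.
Balancing moments: m × 9.8 × 0.31 = 310, giving m = 310 / (9.8 × 0.31) = 102 kg.

m ≈ 102 kg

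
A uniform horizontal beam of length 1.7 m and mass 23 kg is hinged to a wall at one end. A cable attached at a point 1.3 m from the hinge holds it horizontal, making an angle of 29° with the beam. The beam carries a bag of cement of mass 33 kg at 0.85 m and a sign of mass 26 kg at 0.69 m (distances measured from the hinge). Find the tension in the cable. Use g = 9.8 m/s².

About the hinge:
Beam weight: 23 × 9.8 = 225.4 N down at 0.85 m → arm 0.85 m, τ = 225.4 × 0.85 = 191.6 N·m clockwise.
Bag of cement: 33 × 9.8 = 323.4 N down at 0.85 m → arm 0.85 m, τ = 323.4 × 0.85 = 274.9 N·m clockwise.
Sign: 26 × 9.8 = 254.8 N down at 0.69 m → arm 0.69 m, τ = 254.8 × 0.69 = 175.8 N·m clockwise.
Total clockwise load moment = 642.3 N·m.
The cable tension T acts at 1.3 m; only its component perpendicular to the beam, T sinθ, produces torque. sin 29° = 0.4848.
Setting net torque to zero: T × 1.3 × 0.4848 = 642.3 → T = 642.3 / 0.6302 = 1020 N.

T ≈ 1020 N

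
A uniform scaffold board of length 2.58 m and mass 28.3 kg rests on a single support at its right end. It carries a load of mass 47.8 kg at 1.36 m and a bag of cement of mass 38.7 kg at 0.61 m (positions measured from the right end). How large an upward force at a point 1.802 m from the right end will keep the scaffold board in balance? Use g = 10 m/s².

F ≈ 694 N

Sum moments about the right end (the unknown pivot reaction has zero arm there).
Beam weight: 28.3 × 10 = 283 N down at 1.29 m → arm 1.29 m, τ = 283 × 1.29 = 365.1 N·m counterclockwise.
Load: 47.8 × 10 = 478 N down at 1.36 m → arm 1.36 m, τ = 478 × 1.36 = 650.1 N·m counterclockwise.
Bag of cement: 38.7 × 10 = 387 N down at 0.61 m → arm 0.61 m, τ = 387 × 0.61 = 236.1 N·m counterclockwise.
Net moment of the loads = 1251 N·m counterclockwise.
The upward force F acts at a point 1.802 m from the right end, arm 1.802 m, giving F × 1.802 clockwise.
Balancing moments: F × 1.802 = 1251, giving F = 1251 / 1.802 = 694 N.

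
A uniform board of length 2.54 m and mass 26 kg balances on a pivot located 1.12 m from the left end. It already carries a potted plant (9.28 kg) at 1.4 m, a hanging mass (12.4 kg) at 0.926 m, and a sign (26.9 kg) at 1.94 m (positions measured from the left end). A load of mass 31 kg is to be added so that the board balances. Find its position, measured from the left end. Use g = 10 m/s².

x ≈ 0.276 m from the left end

Choose the pivot (at 1.12 m from the left end) as the axis so the support reaction has zero arm there.
Beam weight: 26 × 10 = 260 N down at 1.27 m → arm 0.15 m, τ = 260 × 0.15 = 39 N·m clockwise.
Potted plant: 9.28 × 10 = 92.8 N down at 1.4 m → arm 0.28 m, τ = 92.8 × 0.28 = 25.98 N·m clockwise.
Hanging mass: 12.4 × 10 = 124 N down at 0.926 m → arm 0.194 m, τ = 124 × 0.194 = 24.06 N·m counterclockwise.
Sign: 26.9 × 10 = 269 N down at 1.94 m → arm 0.82 m, τ = 269 × 0.82 = 220.6 N·m clockwise.
Net moment of existing loads = 261.5 N·m clockwise.
The load weighs 31 × 10 = 310 N and must supply an equal counterclockwise moment, so its lever arm about the pivot is 261.5 / 310 = 0.844 m.
That puts it at 1.12 − 0.844 = 0.276 m from the left end.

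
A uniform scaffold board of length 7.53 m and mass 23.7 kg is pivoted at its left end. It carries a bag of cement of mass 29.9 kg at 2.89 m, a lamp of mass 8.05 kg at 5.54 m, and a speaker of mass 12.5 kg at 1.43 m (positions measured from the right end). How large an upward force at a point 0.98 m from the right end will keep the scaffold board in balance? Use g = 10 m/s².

F ≈ 489 N

Sum moments about the left end (the unknown pivot reaction has zero arm there).
Beam weight: 23.7 × 10 = 237 N down at 3.765 m → arm 3.765 m, τ = 237 × 3.765 = 892.3 N·m clockwise.
Bag of cement: 29.9 × 10 = 299 N down at 2.89 m → arm 4.64 m, τ = 299 × 4.64 = 1387 N·m clockwise.
Lamp: 8.05 × 10 = 80.5 N down at 5.54 m → arm 1.99 m, τ = 80.5 × 1.99 = 160.2 N·m clockwise.
Speaker: 12.5 × 10 = 125 N down at 1.43 m → arm 6.1 m, τ = 125 × 6.1 = 762.5 N·m clockwise.
Net moment of the loads = 3202 N·m clockwise.
The upward force F acts at a point 0.98 m from the right end, arm 6.55 m, giving F × 6.55 counterclockwise.
Setting net torque to zero: F × 6.55 = 3202 → F = 3202 / 6.55 = 489 N.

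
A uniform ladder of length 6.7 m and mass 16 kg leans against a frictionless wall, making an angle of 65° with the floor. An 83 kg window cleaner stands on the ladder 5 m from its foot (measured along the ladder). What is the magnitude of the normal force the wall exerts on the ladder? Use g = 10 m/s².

Sum moments about the foot of the ladder (the floor normal and friction both act there and drop out).
Ladder weight 16×10 = 160 N acts at 3.35 m along the ladder; its horizontal arm is 3.35·cos65° = 1.416 m → τ = 226.6 N·m clockwise.
Window cleaner: 83×10 = 830 N at 5 m → arm 2.113 m → τ = 1754 N·m clockwise.
Wall normal N acts horizontally at the top; its moment arm is the height L sinθ = 6.7·sin65° = 6.072 m, counterclockwise.
Balancing moments: N × 6.072 = 1981, giving N = 326 N.

N_wall ≈ 326 N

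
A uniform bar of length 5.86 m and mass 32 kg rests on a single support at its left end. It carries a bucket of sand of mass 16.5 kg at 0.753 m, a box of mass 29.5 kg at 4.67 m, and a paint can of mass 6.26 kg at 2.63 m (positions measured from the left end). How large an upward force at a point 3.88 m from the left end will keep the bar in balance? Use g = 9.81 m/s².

Sum moments about the left end (the unknown pivot reaction has zero arm there).
Beam weight: 32 × 9.81 = 313.9 N down at 2.93 m → arm 2.93 m, τ = 313.9 × 2.93 = 919.7 N·m clockwise.
Bucket of sand: 16.5 × 9.81 = 161.9 N down at 0.753 m → arm 0.753 m, τ = 161.9 × 0.753 = 121.9 N·m clockwise.
Box: 29.5 × 9.81 = 289.4 N down at 4.67 m → arm 4.67 m, τ = 289.4 × 4.67 = 1351 N·m clockwise.
Paint can: 6.26 × 9.81 = 61.41 N down at 2.63 m → arm 2.63 m, τ = 61.41 × 2.63 = 161.5 N·m clockwise.
Net moment of the loads = 2554 N·m clockwise.
The upward force F acts at a point 3.88 m from the left end, arm 3.88 m, giving F × 3.88 counterclockwise.
Setting net torque to zero: F × 3.88 = 2554 → F = 2554 / 3.88 = 658 N.

F ≈ 658 N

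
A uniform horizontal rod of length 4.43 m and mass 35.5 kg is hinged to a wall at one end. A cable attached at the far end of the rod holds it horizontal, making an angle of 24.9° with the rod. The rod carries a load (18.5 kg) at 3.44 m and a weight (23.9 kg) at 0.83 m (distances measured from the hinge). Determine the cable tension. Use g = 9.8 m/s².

T ≈ 852 N

About the hinge:
Beam weight: 35.5 × 9.8 = 347.9 N down at 2.215 m → arm 2.215 m, τ = 347.9 × 2.215 = 770.6 N·m clockwise.
Load: 18.5 × 9.8 = 181.3 N down at 3.44 m → arm 3.44 m, τ = 181.3 × 3.44 = 623.7 N·m clockwise.
Weight: 23.9 × 9.8 = 234.2 N down at 0.83 m → arm 0.83 m, τ = 234.2 × 0.83 = 194.4 N·m clockwise.
Total clockwise load moment = 1589 N·m.
The cable tension T acts at 4.43 m; only its component perpendicular to the rod, T sinθ, produces torque. sin 24.9° = 0.421.
For rotational equilibrium, T × 4.43 × 0.421 = 1589, so T = 1589 / 1.865 = 852 N.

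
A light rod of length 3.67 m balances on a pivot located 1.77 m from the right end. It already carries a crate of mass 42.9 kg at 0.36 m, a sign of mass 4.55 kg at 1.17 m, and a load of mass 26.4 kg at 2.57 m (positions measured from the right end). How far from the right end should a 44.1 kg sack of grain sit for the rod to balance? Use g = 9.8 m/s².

About the pivot (at 1.77 m from the right end):
Crate: 42.9 × 9.8 = 420.4 N down at 0.36 m → arm 1.41 m, τ = 420.4 × 1.41 = 592.8 N·m clockwise.
Sign: 4.55 × 9.8 = 44.59 N down at 1.17 m → arm 0.6 m, τ = 44.59 × 0.6 = 26.75 N·m clockwise.
Load: 26.4 × 9.8 = 258.7 N down at 2.57 m → arm 0.8 m, τ = 258.7 × 0.8 = 207 N·m counterclockwise.
Net moment of existing loads = 412.5 N·m clockwise.
The sack of grain weighs 44.1 × 9.8 = 432.2 N and must supply an equal counterclockwise moment, so its lever arm about the pivot is 412.5 / 432.2 = 0.954 m.
That puts it at 1.77 + 0.954 = 2.72 m from the right end.

x ≈ 2.72 m from the right end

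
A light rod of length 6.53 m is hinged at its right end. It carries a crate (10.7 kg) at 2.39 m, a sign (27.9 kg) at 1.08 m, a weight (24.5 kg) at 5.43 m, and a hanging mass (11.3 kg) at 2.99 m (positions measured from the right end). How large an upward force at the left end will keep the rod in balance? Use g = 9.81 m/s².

F ≈ 334 N

Taking torques about the right end:
Crate: 10.7 × 9.81 = 105 N down at 2.39 m → arm 2.39 m, τ = 105 × 2.39 = 251 N·m counterclockwise.
Sign: 27.9 × 9.81 = 273.7 N down at 1.08 m → arm 1.08 m, τ = 273.7 × 1.08 = 295.6 N·m counterclockwise.
Weight: 24.5 × 9.81 = 240.3 N down at 5.43 m → arm 5.43 m, τ = 240.3 × 5.43 = 1305 N·m counterclockwise.
Hanging mass: 11.3 × 9.81 = 110.9 N down at 2.99 m → arm 2.99 m, τ = 110.9 × 2.99 = 331.6 N·m counterclockwise.
Net moment of the loads = 2183 N·m counterclockwise.
The upward force F acts at the left end, arm 6.53 m, giving F × 6.53 clockwise.
Στ = 0 ⇒ F × 6.53 = 2183 ⇒ F = 2183 / 6.53 = 334 N.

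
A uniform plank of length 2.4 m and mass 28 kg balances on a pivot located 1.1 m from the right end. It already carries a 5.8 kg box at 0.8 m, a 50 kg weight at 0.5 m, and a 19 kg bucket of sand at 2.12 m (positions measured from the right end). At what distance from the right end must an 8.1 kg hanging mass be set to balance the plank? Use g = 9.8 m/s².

x ≈ 2.28 m from the right end

Choose the pivot (at 1.1 m from the right end) as the axis so the support reaction has zero arm there.
Beam weight: 28 × 9.8 = 274.4 N down at 1.2 m → arm 0.1 m, τ = 274.4 × 0.1 = 27.44 N·m counterclockwise.
Box: 5.8 × 9.8 = 56.84 N down at 0.8 m → arm 0.3 m, τ = 56.84 × 0.3 = 17.05 N·m clockwise.
Weight: 50 × 9.8 = 490 N down at 0.5 m → arm 0.6 m, τ = 490 × 0.6 = 294 N·m clockwise.
Bucket of sand: 19 × 9.8 = 186.2 N down at 2.12 m → arm 1.02 m, τ = 186.2 × 1.02 = 189.9 N·m counterclockwise.
Net moment of existing loads = 93.71 N·m clockwise.
The hanging mass weighs 8.1 × 9.8 = 79.38 N and must supply an equal counterclockwise moment, so its lever arm about the pivot is 93.71 / 79.38 = 1.18 m.
That puts it at 1.1 + 1.18 = 2.28 m from the right end.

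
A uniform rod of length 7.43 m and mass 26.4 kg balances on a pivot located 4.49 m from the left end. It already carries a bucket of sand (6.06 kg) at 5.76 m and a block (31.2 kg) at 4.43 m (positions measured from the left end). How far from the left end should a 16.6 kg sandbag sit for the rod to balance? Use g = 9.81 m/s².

Choose the pivot (at 4.49 m from the left end) as the axis so the support reaction has zero arm there.
Beam weight: 26.4 × 9.81 = 259 N down at 3.715 m → arm 0.775 m, τ = 259 × 0.775 = 200.7 N·m counterclockwise.
Bucket of sand: 6.06 × 9.81 = 59.45 N down at 5.76 m → arm 1.27 m, τ = 59.45 × 1.27 = 75.5 N·m clockwise.
Block: 31.2 × 9.81 = 306.1 N down at 4.43 m → arm 0.06 m, τ = 306.1 × 0.06 = 18.37 N·m counterclockwise.
Net moment of existing loads = 143.6 N·m counterclockwise.
The sandbag weighs 16.6 × 9.81 = 162.8 N and must supply an equal clockwise moment, so its lever arm about the pivot is 143.6 / 162.8 = 0.882 m.
That puts it at 4.49 + 0.882 = 5.37 m from the left end.

x ≈ 5.37 m from the left end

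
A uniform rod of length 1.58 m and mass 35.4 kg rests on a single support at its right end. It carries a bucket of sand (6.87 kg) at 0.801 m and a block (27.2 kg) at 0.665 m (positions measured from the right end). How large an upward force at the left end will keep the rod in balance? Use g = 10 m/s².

Taking torques about the right end:
Beam weight: 35.4 × 10 = 354 N down at 0.79 m → arm 0.79 m, τ = 354 × 0.79 = 279.7 N·m counterclockwise.
Bucket of sand: 6.87 × 10 = 68.7 N down at 0.801 m → arm 0.801 m, τ = 68.7 × 0.801 = 55.03 N·m counterclockwise.
Block: 27.2 × 10 = 272 N down at 0.665 m → arm 0.665 m, τ = 272 × 0.665 = 180.9 N·m counterclockwise.
Net moment of the loads = 515.6 N·m counterclockwise.
The upward force F acts at the left end, arm 1.58 m, giving F × 1.58 clockwise.
Στ = 0 ⇒ F × 1.58 = 515.6 ⇒ F = 515.6 / 1.58 = 326 N.

F ≈ 326 N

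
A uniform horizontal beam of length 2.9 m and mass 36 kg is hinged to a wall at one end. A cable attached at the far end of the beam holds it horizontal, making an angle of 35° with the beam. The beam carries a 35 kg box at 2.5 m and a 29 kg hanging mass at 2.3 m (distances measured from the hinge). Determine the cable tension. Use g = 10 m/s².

Sum moments about the hinge (the unknown hinge reaction has zero arm there).
Beam weight: 36 × 10 = 360 N down at 1.45 m → arm 1.45 m, τ = 360 × 1.45 = 522 N·m clockwise.
Box: 35 × 10 = 350 N down at 2.5 m → arm 2.5 m, τ = 350 × 2.5 = 875 N·m clockwise.
Hanging mass: 29 × 10 = 290 N down at 2.3 m → arm 2.3 m, τ = 290 × 2.3 = 667 N·m clockwise.
Total clockwise load moment = 2064 N·m.
The cable tension T acts at 2.9 m; only its component perpendicular to the beam, T sinθ, produces torque. sin 35° = 0.5736.
Balancing moments: T × 2.9 × 0.5736 = 2064, giving T = 2064 / 1.663 = 1240 N.

T ≈ 1240 N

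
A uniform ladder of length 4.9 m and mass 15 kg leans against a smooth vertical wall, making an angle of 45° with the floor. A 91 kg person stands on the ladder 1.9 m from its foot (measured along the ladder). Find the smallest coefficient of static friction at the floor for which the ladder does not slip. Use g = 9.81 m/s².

Take moments about the foot of the ladder.
Ladder weight 15×9.81 = 147.2 N acts at 2.45 m along the ladder; its horizontal arm is 2.45·cos45° = 1.732 m → τ = 255 N·m clockwise.
Person: 91×9.81 = 892.7 N at 1.9 m → arm 1.344 m → τ = 1200 N·m clockwise.
Wall normal N acts horizontally at the top; its moment arm is the height L sinθ = 4.9·sin45° = 3.465 m, counterclockwise.
Setting net torque to zero: N × 3.465 = 1455 → N = 419.9 N.
ΣFx = 0 ⇒ f = N_wall = 419.9 N. ΣFy = 0 ⇒ N_floor = 1040 N.
μ_min = f / N_floor = 419.9 / 1040 = 0.404.

μ_min ≈ 0.404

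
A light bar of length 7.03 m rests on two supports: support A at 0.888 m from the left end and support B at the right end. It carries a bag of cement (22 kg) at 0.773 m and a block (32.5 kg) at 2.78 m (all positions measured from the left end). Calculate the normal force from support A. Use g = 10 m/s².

Taking torques about support B:
Bag of cement: 22 × 10 = 220 N down at 0.773 m → arm 6.257 m, τ = 220 × 6.257 = 1377 N·m counterclockwise.
Block: 32.5 × 10 = 325 N down at 2.78 m → arm 4.25 m, τ = 325 × 4.25 = 1381 N·m counterclockwise.
Net load moment about support B = 2758 N·m counterclockwise.
Reaction R at support A is upward at 0.888 m, arm 6.142 m → moment R × 6.142 clockwise.
Στ = 0 ⇒ R × 6.142 = 2758 ⇒ R = 449 N.

R_A ≈ 449 N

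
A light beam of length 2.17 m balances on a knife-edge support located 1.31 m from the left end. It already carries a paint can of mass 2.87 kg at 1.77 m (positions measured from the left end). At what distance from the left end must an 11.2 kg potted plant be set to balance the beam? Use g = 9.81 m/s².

x ≈ 1.19 m from the left end

About the knife-edge support (at 1.31 m from the left end):
Paint can: 2.87 × 9.81 = 28.15 N down at 1.77 m → arm 0.46 m, τ = 28.15 × 0.46 = 12.95 N·m clockwise.
Net moment of existing loads = 12.95 N·m clockwise.
The potted plant weighs 11.2 × 9.81 = 109.9 N and must supply an equal counterclockwise moment, so its lever arm about the knife-edge support is 12.95 / 109.9 = 0.118 m.
That puts it at 1.31 − 0.118 = 1.19 m from the left end.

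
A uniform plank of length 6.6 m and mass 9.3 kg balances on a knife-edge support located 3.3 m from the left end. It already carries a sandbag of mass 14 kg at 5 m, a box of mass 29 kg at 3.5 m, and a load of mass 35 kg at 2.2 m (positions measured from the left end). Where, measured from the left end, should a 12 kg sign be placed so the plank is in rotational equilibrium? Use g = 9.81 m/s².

Take moments about the knife-edge support (at 3.3 m from the left end).
Beam weight: acts at the knife-edge support, moment arm 0 → no torque.
Sandbag: 14 × 9.81 = 137.3 N down at 5 m → arm 1.7 m, τ = 137.3 × 1.7 = 233.4 N·m clockwise.
Box: 29 × 9.81 = 284.5 N down at 3.5 m → arm 0.2 m, τ = 284.5 × 0.2 = 56.9 N·m clockwise.
Load: 35 × 9.81 = 343.4 N down at 2.2 m → arm 1.1 m, τ = 343.4 × 1.1 = 377.7 N·m counterclockwise.
Net moment of existing loads = 87.4 N·m counterclockwise.
The sign weighs 12 × 9.81 = 117.7 N and must supply an equal clockwise moment, so its lever arm about the knife-edge support is 87.4 / 117.7 = 0.743 m.
That puts it at 3.3 + 0.743 = 4.04 m from the left end.

x ≈ 4.04 m from the left end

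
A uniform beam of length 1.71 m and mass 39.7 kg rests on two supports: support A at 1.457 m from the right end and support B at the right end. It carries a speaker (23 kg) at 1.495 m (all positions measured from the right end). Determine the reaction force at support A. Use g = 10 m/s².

Take moments about support B.
Beam weight: 39.7 × 10 = 397 N down at 0.855 m → arm 0.855 m, τ = 397 × 0.855 = 339.4 N·m counterclockwise.
Speaker: 23 × 10 = 230 N down at 1.495 m → arm 1.495 m, τ = 230 × 1.495 = 343.9 N·m counterclockwise.
Net load moment about support B = 683.3 N·m counterclockwise.
Reaction R at support A is upward at 1.457 m, arm 1.457 m → moment R × 1.457 clockwise.
Setting net torque to zero: R × 1.457 = 683.3 → R = 469 N.

R_A ≈ 469 N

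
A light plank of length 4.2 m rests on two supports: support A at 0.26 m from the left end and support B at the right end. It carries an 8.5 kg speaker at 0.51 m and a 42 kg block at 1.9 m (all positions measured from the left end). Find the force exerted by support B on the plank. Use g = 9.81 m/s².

Take moments about support A.
Speaker: 8.5 × 9.81 = 83.39 N down at 0.51 m → arm 0.25 m, τ = 83.39 × 0.25 = 20.85 N·m clockwise.
Block: 42 × 9.81 = 412 N down at 1.9 m → arm 1.64 m, τ = 412 × 1.64 = 675.7 N·m clockwise.
Net load moment about support A = 696.6 N·m clockwise.
Reaction R at support B is upward at 4.2 m, arm 3.94 m → moment R × 3.94 counterclockwise.
Balancing moments: R × 3.94 = 696.6, giving R = 177 N.

R_B ≈ 177 N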